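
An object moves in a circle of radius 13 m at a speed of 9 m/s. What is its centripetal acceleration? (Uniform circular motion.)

a_c = v²/r = 9²/13 = 81/13 = 6.23 m/s²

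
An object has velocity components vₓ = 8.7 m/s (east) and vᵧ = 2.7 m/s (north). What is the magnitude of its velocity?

|v| = √(vₓ² + vᵧ²) = √(8.7² + 2.7²) = √(82.98) = 9.11 m/s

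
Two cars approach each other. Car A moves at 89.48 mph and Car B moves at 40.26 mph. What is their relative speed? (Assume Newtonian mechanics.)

v_rel = v_A + v_B = 89.48 + 40.26 = 129.74 mph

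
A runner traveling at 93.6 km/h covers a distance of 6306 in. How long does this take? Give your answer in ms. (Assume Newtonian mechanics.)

d = 6306 in × 0.0254 = 160.172 m
v = 93.6 km/h × 0.2777777777777778 = 26.0 m/s
t = d / v = 160.172 / 26.0 = 6.16046 s
t = 6.16046 s / 0.001 = 6160 ms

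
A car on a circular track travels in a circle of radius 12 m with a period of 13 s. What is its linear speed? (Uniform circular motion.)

v = 2πr/T = 2π×12/13 = 5.8 m/s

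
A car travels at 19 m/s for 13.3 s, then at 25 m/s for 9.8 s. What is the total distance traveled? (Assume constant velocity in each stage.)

d₁ = v₁t₁ = 19 × 13.3 = 252.7 m
d₂ = v₂t₂ = 25 × 9.8 = 245.0 m
d_total = 252.7 + 245.0 = 497.7 m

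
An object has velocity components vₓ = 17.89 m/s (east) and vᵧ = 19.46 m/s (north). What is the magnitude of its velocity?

|v| = √(vₓ² + vᵧ²) = √(17.89² + 19.46²) = √(698.7437) = 26.43 m/s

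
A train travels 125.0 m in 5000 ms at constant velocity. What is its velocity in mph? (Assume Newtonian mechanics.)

t = 5000 ms × 0.001 = 5.0 s
v = d / t = 125.0 / 5.0 = 25.0 m/s
v = 25.0 m/s / 0.44704 = 55.92 mph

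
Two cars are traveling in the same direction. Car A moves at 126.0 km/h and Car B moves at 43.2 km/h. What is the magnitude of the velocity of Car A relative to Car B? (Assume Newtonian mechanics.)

v_rel = |v_A - v_B| = |126.0 - 43.2| = 82.8 km/h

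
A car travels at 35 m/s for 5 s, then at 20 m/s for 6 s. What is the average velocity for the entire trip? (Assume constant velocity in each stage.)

d₁ = v₁t₁ = 35 × 5 = 175 m
d₂ = v₂t₂ = 20 × 6 = 120 m
d_total = 295 m, t_total = 11 s
v_avg = d_total/t_total = 295/11 = 26.82 m/s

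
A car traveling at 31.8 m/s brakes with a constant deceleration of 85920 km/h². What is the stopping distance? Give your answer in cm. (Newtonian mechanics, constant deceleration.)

a = 85920 km/h² × 7.716049382716049e-05 = 6.62963 m/s²
d = v₀² / (2a) = 31.8² / (2 × 6.62963) = 1011.24 / 13.2593 = 76.2665 m
d = 76.2665 m / 0.01 = 7627 cm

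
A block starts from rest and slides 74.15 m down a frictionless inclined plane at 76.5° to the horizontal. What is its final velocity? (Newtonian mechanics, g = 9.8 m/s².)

a = g sin(θ) = 9.8 × sin(76.5°) = 9.5292 m/s²
v = √(2ad) = √(2 × 9.5292 × 74.15) = 37.59 m/s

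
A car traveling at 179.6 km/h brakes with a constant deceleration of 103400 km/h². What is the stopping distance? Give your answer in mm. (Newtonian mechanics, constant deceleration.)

v₀ = 179.6 km/h × 0.2777777777777778 = 49.8889 m/s
a = 103400 km/h² × 7.716049382716049e-05 = 7.9784 m/s²
d = v₀² / (2a) = 49.8889² / (2 × 7.9784) = 2488.9 / 15.9568 = 155.977 m
d = 155.977 m / 0.001 = 156000 mm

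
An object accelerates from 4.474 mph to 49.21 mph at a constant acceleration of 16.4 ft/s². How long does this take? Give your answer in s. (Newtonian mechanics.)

v₀ = 4.474 mph × 0.44704 = 2.00006 m/s
v = 49.21 mph × 0.44704 = 21.9988 m/s
a = 16.4 ft/s² × 0.3048 = 4.99872 m/s²
t = (v - v₀) / a = (21.9988 - 2.00006) / 4.99872 = 4.001 s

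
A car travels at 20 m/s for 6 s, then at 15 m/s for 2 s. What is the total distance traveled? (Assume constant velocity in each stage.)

d₁ = v₁t₁ = 20 × 6 = 120 m
d₂ = v₂t₂ = 15 × 2 = 30 m
d_total = 120 + 30 = 150 m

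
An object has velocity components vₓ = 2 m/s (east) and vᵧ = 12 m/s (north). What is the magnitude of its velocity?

|v| = √(vₓ² + vᵧ²) = √(2² + 12²) = √(148) = 12.17 m/s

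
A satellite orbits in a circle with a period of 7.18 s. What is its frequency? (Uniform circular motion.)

f = 1/T = 1/7.18 = 0.1393 Hz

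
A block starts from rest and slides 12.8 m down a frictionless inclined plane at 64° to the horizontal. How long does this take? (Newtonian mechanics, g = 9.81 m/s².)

a = g sin(θ) = 9.81 × sin(64°) = 8.8172 m/s²
t = √(2d/a) = √(2 × 12.8 / 8.8172) = 1.7 s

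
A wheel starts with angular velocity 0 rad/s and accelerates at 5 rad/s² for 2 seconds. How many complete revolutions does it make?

θ = ω₀t + ½αt² = 0×2 + ½×5×2² = 10.0 rad
Total revolutions = θ/(2π) = 10.0/(2π) = 1.59
Complete revolutions = ⌊1.59⌋ = 1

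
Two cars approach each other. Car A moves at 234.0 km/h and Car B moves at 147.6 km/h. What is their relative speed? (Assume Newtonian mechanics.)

v_rel = v_A + v_B = 234.0 + 147.6 = 381.6 km/h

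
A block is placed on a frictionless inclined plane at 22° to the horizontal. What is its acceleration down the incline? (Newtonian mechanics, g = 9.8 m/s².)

a = g sin(θ) = 9.8 × sin(22°) = 9.8 × 0.3746 = 3.67 m/s²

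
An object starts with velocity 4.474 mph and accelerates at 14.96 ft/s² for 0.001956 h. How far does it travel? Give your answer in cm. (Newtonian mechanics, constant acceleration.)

v₀ = 4.474 mph × 0.44704 = 2.00006 m/s
a = 14.96 ft/s² × 0.3048 = 4.55981 m/s²
t = 0.001956 h × 3600.0 = 7.0416 s
d = v₀ × t + ½ × a × t² = 2.00006 × 7.0416 + 0.5 × 4.55981 × 7.0416² = 127.131 m
d = 127.131 m / 0.01 = 12710 cm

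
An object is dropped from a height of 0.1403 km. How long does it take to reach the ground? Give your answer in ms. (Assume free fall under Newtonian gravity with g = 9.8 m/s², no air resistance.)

h = 0.1403 km × 1000.0 = 140.3 m
t = √(2h/g) = √(2 × 140.3 / 9.8) = 5.35095 s
t = 5.35095 s / 0.001 = 5351 ms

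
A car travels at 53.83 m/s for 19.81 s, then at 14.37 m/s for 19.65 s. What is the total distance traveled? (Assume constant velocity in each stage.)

d₁ = v₁t₁ = 53.83 × 19.81 = 1066.3723 m
d₂ = v₂t₂ = 14.37 × 19.65 = 282.3705 m
d_total = 1066.3723 + 282.3705 = 1348.74 m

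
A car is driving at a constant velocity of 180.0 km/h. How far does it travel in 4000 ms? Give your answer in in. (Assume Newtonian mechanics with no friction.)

v = 180.0 km/h × 0.2777777777777778 = 50.0 m/s
t = 4000 ms × 0.001 = 4.0 s
d = v × t = 50.0 × 4.0 = 200.0 m
d = 200.0 m / 0.0254 = 7874 in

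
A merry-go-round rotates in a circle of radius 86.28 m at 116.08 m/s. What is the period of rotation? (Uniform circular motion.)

T = 2πr/v = 2π×86.28/116.08 = 4.67 s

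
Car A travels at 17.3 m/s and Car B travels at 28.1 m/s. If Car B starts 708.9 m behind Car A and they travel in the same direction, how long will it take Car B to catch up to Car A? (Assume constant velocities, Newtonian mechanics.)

Relative speed: v_rel = 28.1 - 17.3 = 10.8 m/s
Time to catch: t = d₀/v_rel = 708.9/10.8 = 65.64 s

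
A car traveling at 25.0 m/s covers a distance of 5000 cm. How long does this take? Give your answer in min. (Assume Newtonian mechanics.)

d = 5000 cm × 0.01 = 50.0 m
t = d / v = 50.0 / 25.0 = 2.0 s
t = 2.0 s / 60.0 = 0.03333 min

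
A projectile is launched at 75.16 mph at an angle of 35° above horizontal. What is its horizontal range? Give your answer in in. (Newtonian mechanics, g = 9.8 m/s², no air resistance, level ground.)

v₀ = 75.16 mph × 0.44704 = 33.5995 m/s
R = v₀² × sin(2θ) / g = 33.5995² × sin(2 × 35°) / 9.8 = 1128.93 × 0.939693 / 9.8 = 108.25 m
R = 108.25 m / 0.0254 = 4262 in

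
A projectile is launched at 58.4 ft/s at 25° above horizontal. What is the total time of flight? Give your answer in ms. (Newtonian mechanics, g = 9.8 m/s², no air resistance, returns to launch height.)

v₀ = 58.4 ft/s × 0.3048 = 17.8003 m/s
T = 2 × v₀ × sin(θ) / g = 2 × 17.8003 × sin(25°) / 9.8 = 2 × 17.8003 × 0.422618 / 9.8 = 1.53525 s
T = 1.53525 s / 0.001 = 1535 ms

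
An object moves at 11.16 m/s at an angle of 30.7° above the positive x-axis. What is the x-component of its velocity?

vₓ = v cos(θ) = 11.16 × cos(30.7°) = 9.6 m/s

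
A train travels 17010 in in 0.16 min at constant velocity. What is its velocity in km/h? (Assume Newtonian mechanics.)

d = 17010 in × 0.0254 = 432.054 m
t = 0.16 min × 60.0 = 9.6 s
v = d / t = 432.054 / 9.6 = 45.0056 m/s
v = 45.0056 m/s / 0.2777777777777778 = 162.0 km/h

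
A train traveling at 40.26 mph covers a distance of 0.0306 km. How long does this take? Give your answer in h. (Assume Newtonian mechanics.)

d = 0.0306 km × 1000.0 = 30.6 m
v = 40.26 mph × 0.44704 = 17.9978 m/s
t = d / v = 30.6 / 17.9978 = 1.70021 s
t = 1.70021 s / 3600.0 = 0.0004723 h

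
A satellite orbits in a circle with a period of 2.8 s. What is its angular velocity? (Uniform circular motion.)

ω = 2π/T = 2π/2.8 = 2.244 rad/s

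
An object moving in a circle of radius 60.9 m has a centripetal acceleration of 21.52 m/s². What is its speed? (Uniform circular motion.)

v = √(a_c × r) = √(21.52 × 60.9) = 36.2 m/s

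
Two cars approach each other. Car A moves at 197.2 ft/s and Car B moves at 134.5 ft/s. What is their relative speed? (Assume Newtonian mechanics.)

v_rel = v_A + v_B = 197.2 + 134.5 = 331.7 ft/s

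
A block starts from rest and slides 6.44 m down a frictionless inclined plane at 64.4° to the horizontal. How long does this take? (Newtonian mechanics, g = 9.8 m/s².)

a = g sin(θ) = 9.8 × sin(64.4°) = 8.838 m/s²
t = √(2d/a) = √(2 × 6.44 / 8.838) = 1.21 s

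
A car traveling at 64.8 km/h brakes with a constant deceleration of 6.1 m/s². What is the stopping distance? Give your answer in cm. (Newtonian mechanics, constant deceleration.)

v₀ = 64.8 km/h × 0.2777777777777778 = 18.0 m/s
d = v₀² / (2a) = 18.0² / (2 × 6.1) = 324.0 / 12.2 = 26.5574 m
d = 26.5574 m / 0.01 = 2656 cm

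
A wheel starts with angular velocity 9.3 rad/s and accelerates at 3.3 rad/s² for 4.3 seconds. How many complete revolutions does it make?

θ = ω₀t + ½αt² = 9.3×4.3 + ½×3.3×4.3² = 70.4985 rad
Total revolutions = θ/(2π) = 70.4985/(2π) = 11.22
Complete revolutions = ⌊11.22⌋ = 11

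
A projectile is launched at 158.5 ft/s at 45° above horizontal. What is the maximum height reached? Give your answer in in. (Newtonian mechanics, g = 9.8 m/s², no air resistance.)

v₀ = 158.5 ft/s × 0.3048 = 48.3108 m/s
H = v₀² × sin²(θ) / (2g) = 48.3108² × sin(45°)² / (2 × 9.8) = 2333.93 × 0.5 / 19.6 = 59.539 m
H = 59.539 m / 0.0254 = 2344 in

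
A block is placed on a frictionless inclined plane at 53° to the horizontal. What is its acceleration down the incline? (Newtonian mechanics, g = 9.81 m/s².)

a = g sin(θ) = 9.81 × sin(53°) = 9.81 × 0.7986 = 7.83 m/s²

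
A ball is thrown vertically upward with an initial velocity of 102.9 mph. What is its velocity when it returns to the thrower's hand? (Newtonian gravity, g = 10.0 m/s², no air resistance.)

By conservation of energy (no air resistance), the ball returns to the throw height with the same speed as launch, but directed downward.
|v_ground| = v₀ = 102.9 mph
v_ground = 102.9 mph (downward)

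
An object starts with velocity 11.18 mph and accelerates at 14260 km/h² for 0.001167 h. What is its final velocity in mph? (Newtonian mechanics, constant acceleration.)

v₀ = 11.18 mph × 0.44704 = 4.99791 m/s
a = 14260 km/h² × 7.716049382716049e-05 = 1.10031 m/s²
t = 0.001167 h × 3600.0 = 4.2012 s
v = v₀ + a × t = 4.99791 + 1.10031 × 4.2012 = 9.62053 m/s
v = 9.62053 m/s / 0.44704 = 21.52 mph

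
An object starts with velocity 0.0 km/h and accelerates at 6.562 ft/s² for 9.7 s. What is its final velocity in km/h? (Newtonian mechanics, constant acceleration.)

v₀ = 0.0 km/h × 0.2777777777777778 = 0.0 m/s
a = 6.562 ft/s² × 0.3048 = 2.0001 m/s²
v = v₀ + a × t = 0.0 + 2.0001 × 9.7 = 19.401 m/s
v = 19.401 m/s / 0.2777777777777778 = 69.84 km/h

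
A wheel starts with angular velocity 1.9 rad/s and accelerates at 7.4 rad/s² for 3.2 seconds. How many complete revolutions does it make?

θ = ω₀t + ½αt² = 1.9×3.2 + ½×7.4×3.2² = 43.968 rad
Total revolutions = θ/(2π) = 43.968/(2π) = 6.998
Complete revolutions = ⌊6.998⌋ = 6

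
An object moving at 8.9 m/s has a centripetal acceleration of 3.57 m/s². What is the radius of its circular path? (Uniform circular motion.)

r = v²/a_c = 8.9²/3.57 = 22.19 m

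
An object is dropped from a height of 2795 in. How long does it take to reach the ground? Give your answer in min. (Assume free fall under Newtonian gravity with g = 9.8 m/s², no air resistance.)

h = 2795 in × 0.0254 = 70.993 m
t = √(2h/g) = √(2 × 70.993 / 9.8) = 3.80636 s
t = 3.80636 s / 60.0 = 0.06344 min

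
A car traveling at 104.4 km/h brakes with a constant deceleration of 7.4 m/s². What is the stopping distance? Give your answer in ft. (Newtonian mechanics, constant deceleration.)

v₀ = 104.4 km/h × 0.2777777777777778 = 29.0 m/s
d = v₀² / (2a) = 29.0² / (2 × 7.4) = 841.0 / 14.8 = 56.8243 m
d = 56.8243 m / 0.3048 = 186.4 ft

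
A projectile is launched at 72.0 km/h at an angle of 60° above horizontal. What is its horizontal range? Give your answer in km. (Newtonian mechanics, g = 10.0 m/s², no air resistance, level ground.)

v₀ = 72.0 km/h × 0.2777777777777778 = 20.0 m/s
R = v₀² × sin(2θ) / g = 20.0² × sin(2 × 60°) / 10.0 = 400.0 × 0.866025 / 10.0 = 34.641 m
R = 34.641 m / 1000.0 = 0.03464 km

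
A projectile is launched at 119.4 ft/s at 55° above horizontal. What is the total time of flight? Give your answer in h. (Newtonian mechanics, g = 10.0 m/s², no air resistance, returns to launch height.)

v₀ = 119.4 ft/s × 0.3048 = 36.3931 m/s
T = 2 × v₀ × sin(θ) / g = 2 × 36.3931 × sin(55°) / 10.0 = 2 × 36.3931 × 0.819152 / 10.0 = 5.9623 s
T = 5.9623 s / 3600.0 = 0.001656 h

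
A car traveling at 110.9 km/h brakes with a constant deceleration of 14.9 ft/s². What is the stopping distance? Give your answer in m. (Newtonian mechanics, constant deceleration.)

v₀ = 110.9 km/h × 0.2777777777777778 = 30.8056 m/s
a = 14.9 ft/s² × 0.3048 = 4.54152 m/s²
d = v₀² / (2a) = 30.8056² / (2 × 4.54152) = 948.985 / 9.08304 = 104.5 m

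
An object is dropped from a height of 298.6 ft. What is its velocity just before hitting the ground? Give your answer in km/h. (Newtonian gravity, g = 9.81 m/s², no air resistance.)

h = 298.6 ft × 0.3048 = 91.0133 m
v = √(2gh) = √(2 × 9.81 × 91.0133) = 42.2573 m/s
v = 42.2573 m/s / 0.2777777777777778 = 152.1 km/h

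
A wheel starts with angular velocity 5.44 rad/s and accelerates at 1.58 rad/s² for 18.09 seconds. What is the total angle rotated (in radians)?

θ = ω₀t + ½αt² = 5.44×18.09 + ½×1.58×18.09² = 356.94 rad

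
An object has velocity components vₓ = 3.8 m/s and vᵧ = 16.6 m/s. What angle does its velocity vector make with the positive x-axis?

θ = arctan(vᵧ/vₓ) = arctan(16.6/3.8) = 77.11°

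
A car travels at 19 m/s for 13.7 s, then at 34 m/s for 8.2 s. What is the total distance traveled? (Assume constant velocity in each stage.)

d₁ = v₁t₁ = 19 × 13.7 = 260.3 m
d₂ = v₂t₂ = 34 × 8.2 = 278.8 m
d_total = 260.3 + 278.8 = 539.1 m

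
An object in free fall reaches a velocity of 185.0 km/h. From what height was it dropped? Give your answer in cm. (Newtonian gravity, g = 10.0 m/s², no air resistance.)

v = 185.0 km/h × 0.2777777777777778 = 51.3889 m/s
h = v² / (2g) = 51.3889² / (2 × 10.0) = 132.041 m
h = 132.041 m / 0.01 = 13200 cm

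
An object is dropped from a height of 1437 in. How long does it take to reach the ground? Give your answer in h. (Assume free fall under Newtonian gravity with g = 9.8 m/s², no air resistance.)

h = 1437 in × 0.0254 = 36.4998 m
t = √(2h/g) = √(2 × 36.4998 / 9.8) = 2.72927 s
t = 2.72927 s / 3600.0 = 0.0007581 h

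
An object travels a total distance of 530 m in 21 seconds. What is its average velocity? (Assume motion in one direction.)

v_avg = Δd / Δt = 530 / 21 = 25.24 m/s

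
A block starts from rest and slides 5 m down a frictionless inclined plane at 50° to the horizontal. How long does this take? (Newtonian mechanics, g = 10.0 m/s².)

a = g sin(θ) = 10.0 × sin(50°) = 7.6604 m/s²
t = √(2d/a) = √(2 × 5 / 7.6604) = 1.14 s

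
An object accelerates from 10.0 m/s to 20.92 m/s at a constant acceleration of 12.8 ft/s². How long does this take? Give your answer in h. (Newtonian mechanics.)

a = 12.8 ft/s² × 0.3048 = 3.90144 m/s²
t = (v - v₀) / a = (20.92 - 10.0) / 3.90144 = 2.79897 s
t = 2.79897 s / 3600.0 = 0.0007775 h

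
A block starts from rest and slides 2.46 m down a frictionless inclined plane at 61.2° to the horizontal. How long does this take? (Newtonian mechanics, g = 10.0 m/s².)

a = g sin(θ) = 10.0 × sin(61.2°) = 8.7631 m/s²
t = √(2d/a) = √(2 × 2.46 / 8.7631) = 0.75 s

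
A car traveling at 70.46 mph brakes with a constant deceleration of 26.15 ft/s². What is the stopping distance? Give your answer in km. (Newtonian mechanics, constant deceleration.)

v₀ = 70.46 mph × 0.44704 = 31.4984 m/s
a = 26.15 ft/s² × 0.3048 = 7.97052 m/s²
d = v₀² / (2a) = 31.4984² / (2 × 7.97052) = 992.149 / 15.941 = 62.2388 m
d = 62.2388 m / 1000.0 = 0.06224 km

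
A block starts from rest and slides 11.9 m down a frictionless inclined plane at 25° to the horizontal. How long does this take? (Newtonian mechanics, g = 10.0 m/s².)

a = g sin(θ) = 10.0 × sin(25°) = 4.2262 m/s²
t = √(2d/a) = √(2 × 11.9 / 4.2262) = 2.37 s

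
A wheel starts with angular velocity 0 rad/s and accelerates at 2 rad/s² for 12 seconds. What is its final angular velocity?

ω = ω₀ + αt = 0 + 2 × 12 = 24 rad/s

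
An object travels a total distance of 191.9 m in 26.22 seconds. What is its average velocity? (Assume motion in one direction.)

v_avg = Δd / Δt = 191.9 / 26.22 = 7.32 m/s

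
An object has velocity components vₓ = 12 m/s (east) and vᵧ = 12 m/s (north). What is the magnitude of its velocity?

|v| = √(vₓ² + vᵧ²) = √(12² + 12²) = √(288) = 16.97 m/s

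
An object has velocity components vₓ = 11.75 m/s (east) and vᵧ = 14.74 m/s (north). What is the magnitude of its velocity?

|v| = √(vₓ² + vᵧ²) = √(11.75² + 14.74²) = √(355.3301) = 18.85 m/s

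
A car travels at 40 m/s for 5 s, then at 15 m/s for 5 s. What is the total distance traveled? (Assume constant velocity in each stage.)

d₁ = v₁t₁ = 40 × 5 = 200 m
d₂ = v₂t₂ = 15 × 5 = 75 m
d_total = 200 + 75 = 275 m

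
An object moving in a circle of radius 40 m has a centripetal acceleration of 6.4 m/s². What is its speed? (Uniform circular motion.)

v = √(a_c × r) = √(6.4 × 40) = 16.0 m/s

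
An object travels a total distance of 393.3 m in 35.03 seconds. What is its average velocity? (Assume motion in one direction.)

v_avg = Δd / Δt = 393.3 / 35.03 = 11.23 m/s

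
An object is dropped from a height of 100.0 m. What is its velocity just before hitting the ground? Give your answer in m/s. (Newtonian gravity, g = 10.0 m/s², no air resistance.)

v = √(2gh) = √(2 × 10.0 × 100.0) = 44.72 m/s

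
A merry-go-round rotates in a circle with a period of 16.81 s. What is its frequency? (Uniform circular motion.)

f = 1/T = 1/16.81 = 0.0595 Hz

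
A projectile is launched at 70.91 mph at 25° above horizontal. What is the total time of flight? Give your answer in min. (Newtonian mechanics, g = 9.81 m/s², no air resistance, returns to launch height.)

v₀ = 70.91 mph × 0.44704 = 31.6996 m/s
T = 2 × v₀ × sin(θ) / g = 2 × 31.6996 × sin(25°) / 9.81 = 2 × 31.6996 × 0.422618 / 9.81 = 2.73126 s
T = 2.73126 s / 60.0 = 0.04552 min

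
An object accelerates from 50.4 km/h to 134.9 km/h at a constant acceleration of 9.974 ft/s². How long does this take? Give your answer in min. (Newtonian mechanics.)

v₀ = 50.4 km/h × 0.2777777777777778 = 14.0 m/s
v = 134.9 km/h × 0.2777777777777778 = 37.4722 m/s
a = 9.974 ft/s² × 0.3048 = 3.04008 m/s²
t = (v - v₀) / a = (37.4722 - 14.0) / 3.04008 = 7.72092 s
t = 7.72092 s / 60.0 = 0.1287 min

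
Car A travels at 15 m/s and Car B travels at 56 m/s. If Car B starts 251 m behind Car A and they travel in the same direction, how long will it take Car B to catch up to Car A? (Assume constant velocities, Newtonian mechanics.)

Relative speed: v_rel = 56 - 15 = 41 m/s
Time to catch: t = d₀/v_rel = 251/41 = 6.12 s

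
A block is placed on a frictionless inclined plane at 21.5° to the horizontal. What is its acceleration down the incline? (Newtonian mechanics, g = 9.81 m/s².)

a = g sin(θ) = 9.81 × sin(21.5°) = 9.81 × 0.3665 = 3.6 m/s²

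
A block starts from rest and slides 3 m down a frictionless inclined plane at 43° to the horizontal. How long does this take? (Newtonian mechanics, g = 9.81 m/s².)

a = g sin(θ) = 9.81 × sin(43°) = 6.6904 m/s²
t = √(2d/a) = √(2 × 3 / 6.6904) = 0.95 s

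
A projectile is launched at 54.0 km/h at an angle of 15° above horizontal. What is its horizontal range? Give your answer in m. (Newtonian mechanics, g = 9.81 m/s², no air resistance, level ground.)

v₀ = 54.0 km/h × 0.2777777777777778 = 15.0 m/s
R = v₀² × sin(2θ) / g = 15.0² × sin(2 × 15°) / 9.81 = 225.0 × 0.5 / 9.81 = 11.47 m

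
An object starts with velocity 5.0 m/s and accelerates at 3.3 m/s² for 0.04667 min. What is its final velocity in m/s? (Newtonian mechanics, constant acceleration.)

t = 0.04667 min × 60.0 = 2.8002 s
v = v₀ + a × t = 5.0 + 3.3 × 2.8002 = 14.24 m/s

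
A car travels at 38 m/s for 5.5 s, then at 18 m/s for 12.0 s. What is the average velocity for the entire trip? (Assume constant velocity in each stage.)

d₁ = v₁t₁ = 38 × 5.5 = 209.0 m
d₂ = v₂t₂ = 18 × 12.0 = 216.0 m
d_total = 425.0 m, t_total = 17.5 s
v_avg = d_total/t_total = 425.0/17.5 = 24.29 m/s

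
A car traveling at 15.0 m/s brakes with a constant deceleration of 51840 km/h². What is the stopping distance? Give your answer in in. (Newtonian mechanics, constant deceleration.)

a = 51840 km/h² × 7.716049382716049e-05 = 4.0 m/s²
d = v₀² / (2a) = 15.0² / (2 × 4.0) = 225.0 / 8.0 = 28.125 m
d = 28.125 m / 0.0254 = 1107 in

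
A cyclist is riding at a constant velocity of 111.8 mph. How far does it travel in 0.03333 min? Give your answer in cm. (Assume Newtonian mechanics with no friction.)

v = 111.8 mph × 0.44704 = 49.9791 m/s
t = 0.03333 min × 60.0 = 1.9998 s
d = v × t = 49.9791 × 1.9998 = 99.9482 m
d = 99.9482 m / 0.01 = 9995 cm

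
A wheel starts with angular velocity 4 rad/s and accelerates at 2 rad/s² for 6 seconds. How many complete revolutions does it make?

θ = ω₀t + ½αt² = 4×6 + ½×2×6² = 60.0 rad
Total revolutions = θ/(2π) = 60.0/(2π) = 9.55
Complete revolutions = ⌊9.55⌋ = 9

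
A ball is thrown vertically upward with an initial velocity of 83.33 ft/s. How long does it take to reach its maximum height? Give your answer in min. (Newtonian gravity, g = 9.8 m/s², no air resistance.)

v₀ = 83.33 ft/s × 0.3048 = 25.399 m/s
t_up = v₀ / g = 25.399 / 9.8 = 2.59173 s
t_up = 2.59173 s / 60.0 = 0.0432 min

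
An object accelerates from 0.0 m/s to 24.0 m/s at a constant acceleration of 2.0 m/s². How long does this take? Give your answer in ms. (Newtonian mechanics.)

t = (v - v₀) / a = (24.0 - 0.0) / 2.0 = 12.0 s
t = 12.0 s / 0.001 = 12000 ms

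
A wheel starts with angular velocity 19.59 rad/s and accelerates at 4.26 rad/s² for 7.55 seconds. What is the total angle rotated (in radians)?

θ = ω₀t + ½αt² = 19.59×7.55 + ½×4.26×7.55² = 269.32 rad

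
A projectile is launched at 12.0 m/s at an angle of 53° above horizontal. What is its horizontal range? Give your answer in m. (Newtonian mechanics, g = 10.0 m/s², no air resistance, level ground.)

R = v₀² × sin(2θ) / g = 12.0² × sin(2 × 53°) / 10.0 = 144.0 × 0.961262 / 10.0 = 13.84 m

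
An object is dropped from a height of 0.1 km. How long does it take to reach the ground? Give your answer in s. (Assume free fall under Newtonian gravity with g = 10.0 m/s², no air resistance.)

h = 0.1 km × 1000.0 = 100.0 m
t = √(2h/g) = √(2 × 100.0 / 10.0) = 4.472 s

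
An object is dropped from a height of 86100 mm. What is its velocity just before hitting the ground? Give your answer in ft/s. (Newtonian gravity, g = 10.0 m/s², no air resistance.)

h = 86100 mm × 0.001 = 86.1 m
v = √(2gh) = √(2 × 10.0 × 86.1) = 41.497 m/s
v = 41.497 m/s / 0.3048 = 136.1 ft/s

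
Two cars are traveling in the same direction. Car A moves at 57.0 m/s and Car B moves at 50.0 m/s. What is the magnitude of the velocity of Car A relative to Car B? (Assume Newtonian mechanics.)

v_rel = |v_A - v_B| = |57.0 - 50.0| = 7.0 m/s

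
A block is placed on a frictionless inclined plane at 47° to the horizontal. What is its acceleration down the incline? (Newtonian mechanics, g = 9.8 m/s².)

a = g sin(θ) = 9.8 × sin(47°) = 9.8 × 0.7314 = 7.17 m/s²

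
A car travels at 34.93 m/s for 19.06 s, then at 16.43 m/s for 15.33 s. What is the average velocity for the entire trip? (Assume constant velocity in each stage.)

d₁ = v₁t₁ = 34.93 × 19.06 = 665.7658 m
d₂ = v₂t₂ = 16.43 × 15.33 = 251.8719 m
d_total = 917.6377 m, t_total = 34.39 s
v_avg = d_total/t_total = 917.6377/34.39 = 26.68 m/s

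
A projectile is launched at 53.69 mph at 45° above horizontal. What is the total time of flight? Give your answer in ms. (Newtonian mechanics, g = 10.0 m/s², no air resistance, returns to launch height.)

v₀ = 53.69 mph × 0.44704 = 24.0016 m/s
T = 2 × v₀ × sin(θ) / g = 2 × 24.0016 × sin(45°) / 10.0 = 2 × 24.0016 × 0.707107 / 10.0 = 3.39434 s
T = 3.39434 s / 0.001 = 3394 ms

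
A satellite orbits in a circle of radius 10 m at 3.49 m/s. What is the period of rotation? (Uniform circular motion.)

T = 2πr/v = 2π×10/3.49 = 18.0 s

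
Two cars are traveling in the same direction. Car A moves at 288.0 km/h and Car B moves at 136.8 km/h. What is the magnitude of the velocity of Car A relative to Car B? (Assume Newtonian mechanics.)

v_rel = |v_A - v_B| = |288.0 - 136.8| = 151.2 km/h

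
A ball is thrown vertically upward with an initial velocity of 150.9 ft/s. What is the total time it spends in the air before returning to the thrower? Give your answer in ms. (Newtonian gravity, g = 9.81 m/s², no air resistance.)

v₀ = 150.9 ft/s × 0.3048 = 45.9943 m/s
t_total = 2 × v₀ / g = 2 × 45.9943 / 9.81 = 9.37702 s
t_total = 9.37702 s / 0.001 = 9377 ms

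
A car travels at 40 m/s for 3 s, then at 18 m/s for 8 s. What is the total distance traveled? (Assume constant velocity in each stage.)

d₁ = v₁t₁ = 40 × 3 = 120 m
d₂ = v₂t₂ = 18 × 8 = 144 m
d_total = 120 + 144 = 264 m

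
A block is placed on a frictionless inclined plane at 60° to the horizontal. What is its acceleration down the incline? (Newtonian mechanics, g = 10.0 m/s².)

a = g sin(θ) = 10.0 × sin(60°) = 10.0 × 0.866 = 8.66 m/s²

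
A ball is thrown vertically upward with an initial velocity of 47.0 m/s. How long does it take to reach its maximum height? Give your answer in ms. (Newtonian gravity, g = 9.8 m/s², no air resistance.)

t_up = v₀ / g = 47.0 / 9.8 = 4.79592 s
t_up = 4.79592 s / 0.001 = 4796 ms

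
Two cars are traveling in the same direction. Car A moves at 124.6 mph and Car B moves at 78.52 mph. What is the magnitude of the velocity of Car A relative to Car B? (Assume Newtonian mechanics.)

v_rel = |v_A - v_B| = |124.6 - 78.52| = 46.08 mph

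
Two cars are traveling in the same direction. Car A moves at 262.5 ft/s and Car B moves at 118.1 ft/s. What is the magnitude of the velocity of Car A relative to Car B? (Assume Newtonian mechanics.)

v_rel = |v_A - v_B| = |262.5 - 118.1| = 144.4 ft/s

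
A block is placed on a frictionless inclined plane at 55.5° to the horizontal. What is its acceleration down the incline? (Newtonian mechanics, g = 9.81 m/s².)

a = g sin(θ) = 9.81 × sin(55.5°) = 9.81 × 0.8241 = 8.08 m/s²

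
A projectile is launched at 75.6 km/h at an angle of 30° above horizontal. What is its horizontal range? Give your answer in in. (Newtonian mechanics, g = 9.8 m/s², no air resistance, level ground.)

v₀ = 75.6 km/h × 0.2777777777777778 = 21.0 m/s
R = v₀² × sin(2θ) / g = 21.0² × sin(2 × 30°) / 9.8 = 441.0 × 0.866025 / 9.8 = 38.9711 m
R = 38.9711 m / 0.0254 = 1534 in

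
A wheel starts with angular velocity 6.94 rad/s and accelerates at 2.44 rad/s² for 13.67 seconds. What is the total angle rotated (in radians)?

θ = ω₀t + ½αt² = 6.94×13.67 + ½×2.44×13.67² = 322.85 rad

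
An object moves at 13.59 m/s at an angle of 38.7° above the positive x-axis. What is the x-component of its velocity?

vₓ = v cos(θ) = 13.59 × cos(38.7°) = 10.61 m/s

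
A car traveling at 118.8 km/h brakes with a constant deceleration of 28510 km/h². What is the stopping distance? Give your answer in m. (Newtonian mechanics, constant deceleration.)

v₀ = 118.8 km/h × 0.2777777777777778 = 33.0 m/s
a = 28510 km/h² × 7.716049382716049e-05 = 2.19985 m/s²
d = v₀² / (2a) = 33.0² / (2 × 2.19985) = 1089.0 / 4.3997 = 247.5 m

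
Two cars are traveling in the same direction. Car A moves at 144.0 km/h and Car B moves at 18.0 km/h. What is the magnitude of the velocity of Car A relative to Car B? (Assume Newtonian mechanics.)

v_rel = |v_A - v_B| = |144.0 - 18.0| = 126.0 km/h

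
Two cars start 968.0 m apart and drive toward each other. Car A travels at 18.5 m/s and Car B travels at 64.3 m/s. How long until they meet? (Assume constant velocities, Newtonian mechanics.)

Combined speed: v_combined = 18.5 + 64.3 = 82.8 m/s
Time to meet: t = d/v_combined = 968.0/82.8 = 11.69 s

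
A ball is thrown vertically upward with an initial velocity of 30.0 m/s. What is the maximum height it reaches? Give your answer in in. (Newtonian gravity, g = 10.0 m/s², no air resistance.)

h_max = v₀² / (2g) = 30.0² / (2 × 10.0) = 900.0 / 20.0 = 45.0 m
h_max = 45.0 m / 0.0254 = 1772 in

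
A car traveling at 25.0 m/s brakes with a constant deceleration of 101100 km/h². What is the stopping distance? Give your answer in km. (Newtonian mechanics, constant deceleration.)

a = 101100 km/h² × 7.716049382716049e-05 = 7.80093 m/s²
d = v₀² / (2a) = 25.0² / (2 × 7.80093) = 625.0 / 15.6019 = 40.0592 m
d = 40.0592 m / 1000.0 = 0.04006 km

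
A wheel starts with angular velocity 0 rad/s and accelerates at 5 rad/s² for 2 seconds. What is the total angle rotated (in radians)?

θ = ω₀t + ½αt² = 0×2 + ½×5×2² = 10.0 rad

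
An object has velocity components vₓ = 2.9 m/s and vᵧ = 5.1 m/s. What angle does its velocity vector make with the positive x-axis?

θ = arctan(vᵧ/vₓ) = arctan(5.1/2.9) = 60.38°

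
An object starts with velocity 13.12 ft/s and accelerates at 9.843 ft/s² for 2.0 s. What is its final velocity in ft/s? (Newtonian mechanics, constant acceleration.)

v₀ = 13.12 ft/s × 0.3048 = 3.99898 m/s
a = 9.843 ft/s² × 0.3048 = 3.00015 m/s²
v = v₀ + a × t = 3.99898 + 3.00015 × 2.0 = 9.99928 m/s
v = 9.99928 m/s / 0.3048 = 32.81 ft/s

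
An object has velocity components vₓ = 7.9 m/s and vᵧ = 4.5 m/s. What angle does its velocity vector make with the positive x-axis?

θ = arctan(vᵧ/vₓ) = arctan(4.5/7.9) = 29.67°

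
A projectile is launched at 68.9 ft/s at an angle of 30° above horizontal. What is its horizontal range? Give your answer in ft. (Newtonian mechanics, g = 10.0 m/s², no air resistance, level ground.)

v₀ = 68.9 ft/s × 0.3048 = 21.0007 m/s
R = v₀² × sin(2θ) / g = 21.0007² × sin(2 × 30°) / 10.0 = 441.029 × 0.866025 / 10.0 = 38.1942 m
R = 38.1942 m / 0.3048 = 125.3 ft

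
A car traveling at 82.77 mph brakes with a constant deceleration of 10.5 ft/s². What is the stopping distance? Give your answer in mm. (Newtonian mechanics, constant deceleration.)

v₀ = 82.77 mph × 0.44704 = 37.0015 m/s
a = 10.5 ft/s² × 0.3048 = 3.2004 m/s²
d = v₀² / (2a) = 37.0015² / (2 × 3.2004) = 1369.11 / 6.4008 = 213.897 m
d = 213.897 m / 0.001 = 213900 mm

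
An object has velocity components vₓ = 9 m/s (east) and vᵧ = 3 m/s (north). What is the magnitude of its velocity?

|v| = √(vₓ² + vᵧ²) = √(9² + 3²) = √(90) = 9.49 m/s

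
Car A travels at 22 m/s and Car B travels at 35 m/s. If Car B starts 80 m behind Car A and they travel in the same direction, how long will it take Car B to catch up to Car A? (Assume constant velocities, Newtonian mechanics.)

Relative speed: v_rel = 35 - 22 = 13 m/s
Time to catch: t = d₀/v_rel = 80/13 = 6.15 s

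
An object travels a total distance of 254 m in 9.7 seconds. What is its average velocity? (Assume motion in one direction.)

v_avg = Δd / Δt = 254 / 9.7 = 26.19 m/s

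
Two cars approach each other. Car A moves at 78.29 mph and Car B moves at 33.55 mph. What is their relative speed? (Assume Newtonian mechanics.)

v_rel = v_A + v_B = 78.29 + 33.55 = 111.84 mph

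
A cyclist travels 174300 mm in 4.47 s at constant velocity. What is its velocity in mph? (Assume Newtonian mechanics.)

d = 174300 mm × 0.001 = 174.3 m
v = d / t = 174.3 / 4.47 = 38.9933 m/s
v = 38.9933 m/s / 0.44704 = 87.23 mph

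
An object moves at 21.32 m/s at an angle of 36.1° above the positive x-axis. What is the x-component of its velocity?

vₓ = v cos(θ) = 21.32 × cos(36.1°) = 17.23 m/s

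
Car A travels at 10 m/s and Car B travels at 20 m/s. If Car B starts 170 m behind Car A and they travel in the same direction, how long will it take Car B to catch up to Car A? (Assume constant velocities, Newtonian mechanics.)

Relative speed: v_rel = 20 - 10 = 10 m/s
Time to catch: t = d₀/v_rel = 170/10 = 17.0 s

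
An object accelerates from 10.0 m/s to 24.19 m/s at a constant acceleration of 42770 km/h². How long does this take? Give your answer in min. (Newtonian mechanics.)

a = 42770 km/h² × 7.716049382716049e-05 = 3.30015 m/s²
t = (v - v₀) / a = (24.19 - 10.0) / 3.30015 = 4.2998 s
t = 4.2998 s / 60.0 = 0.07166 min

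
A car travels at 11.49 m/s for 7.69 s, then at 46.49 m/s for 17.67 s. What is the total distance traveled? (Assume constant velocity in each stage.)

d₁ = v₁t₁ = 11.49 × 7.69 = 88.3581 m
d₂ = v₂t₂ = 46.49 × 17.67 = 821.4783 m
d_total = 88.3581 + 821.4783 = 909.84 m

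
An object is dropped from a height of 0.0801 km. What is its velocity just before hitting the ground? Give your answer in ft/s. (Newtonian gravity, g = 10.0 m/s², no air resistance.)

h = 0.0801 km × 1000.0 = 80.1 m
v = √(2gh) = √(2 × 10.0 × 80.1) = 40.025 m/s
v = 40.025 m/s / 0.3048 = 131.3 ft/s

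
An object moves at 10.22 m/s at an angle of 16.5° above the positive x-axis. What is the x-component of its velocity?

vₓ = v cos(θ) = 10.22 × cos(16.5°) = 9.8 m/s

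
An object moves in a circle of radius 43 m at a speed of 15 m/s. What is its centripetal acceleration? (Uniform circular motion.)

a_c = v²/r = 15²/43 = 225/43 = 5.23 m/s²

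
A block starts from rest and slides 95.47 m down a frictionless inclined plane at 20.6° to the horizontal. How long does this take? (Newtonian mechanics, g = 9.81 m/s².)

a = g sin(θ) = 9.81 × sin(20.6°) = 3.4516 m/s²
t = √(2d/a) = √(2 × 95.47 / 3.4516) = 7.44 s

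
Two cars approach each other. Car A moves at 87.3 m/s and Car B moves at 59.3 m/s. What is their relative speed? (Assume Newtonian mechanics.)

v_rel = v_A + v_B = 87.3 + 59.3 = 146.6 m/s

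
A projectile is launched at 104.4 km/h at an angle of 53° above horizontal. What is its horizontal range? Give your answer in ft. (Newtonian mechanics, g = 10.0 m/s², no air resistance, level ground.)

v₀ = 104.4 km/h × 0.2777777777777778 = 29.0 m/s
R = v₀² × sin(2θ) / g = 29.0² × sin(2 × 53°) / 10.0 = 841.0 × 0.961262 / 10.0 = 80.8421 m
R = 80.8421 m / 0.3048 = 265.2 ft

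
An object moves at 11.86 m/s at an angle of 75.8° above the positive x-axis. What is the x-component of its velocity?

vₓ = v cos(θ) = 11.86 × cos(75.8°) = 2.91 m/s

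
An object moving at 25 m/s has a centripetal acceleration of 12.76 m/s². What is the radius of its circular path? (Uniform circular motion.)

r = v²/a_c = 25²/12.76 = 48.98 m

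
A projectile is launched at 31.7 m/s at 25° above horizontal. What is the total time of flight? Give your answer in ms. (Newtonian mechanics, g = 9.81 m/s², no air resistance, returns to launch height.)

T = 2 × v₀ × sin(θ) / g = 2 × 31.7 × sin(25°) / 9.81 = 2 × 31.7 × 0.422618 / 9.81 = 2.73129 s
T = 2.73129 s / 0.001 = 2731 ms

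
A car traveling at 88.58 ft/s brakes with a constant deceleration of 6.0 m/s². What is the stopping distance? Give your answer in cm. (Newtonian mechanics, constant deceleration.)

v₀ = 88.58 ft/s × 0.3048 = 26.9992 m/s
d = v₀² / (2a) = 26.9992² / (2 × 6.0) = 728.957 / 12.0 = 60.7464 m
d = 60.7464 m / 0.01 = 6075 cm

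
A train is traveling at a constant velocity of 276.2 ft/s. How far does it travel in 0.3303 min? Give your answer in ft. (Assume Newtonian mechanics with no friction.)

v = 276.2 ft/s × 0.3048 = 84.1858 m/s
t = 0.3303 min × 60.0 = 19.818 s
d = v × t = 84.1858 × 19.818 = 1668.39 m
d = 1668.39 m / 0.3048 = 5474 ft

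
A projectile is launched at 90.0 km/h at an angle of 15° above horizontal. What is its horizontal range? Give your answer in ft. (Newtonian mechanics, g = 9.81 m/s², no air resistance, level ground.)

v₀ = 90.0 km/h × 0.2777777777777778 = 25.0 m/s
R = v₀² × sin(2θ) / g = 25.0² × sin(2 × 15°) / 9.81 = 625.0 × 0.5 / 9.81 = 31.8552 m
R = 31.8552 m / 0.3048 = 104.5 ft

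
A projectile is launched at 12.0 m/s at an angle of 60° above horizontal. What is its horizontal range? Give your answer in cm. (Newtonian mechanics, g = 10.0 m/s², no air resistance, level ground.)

R = v₀² × sin(2θ) / g = 12.0² × sin(2 × 60°) / 10.0 = 144.0 × 0.866025 / 10.0 = 12.4708 m
R = 12.4708 m / 0.01 = 1247 cm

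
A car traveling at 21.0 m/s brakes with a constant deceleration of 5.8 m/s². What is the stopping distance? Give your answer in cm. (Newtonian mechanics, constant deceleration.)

d = v₀² / (2a) = 21.0² / (2 × 5.8) = 441.0 / 11.6 = 38.0172 m
d = 38.0172 m / 0.01 = 3802 cm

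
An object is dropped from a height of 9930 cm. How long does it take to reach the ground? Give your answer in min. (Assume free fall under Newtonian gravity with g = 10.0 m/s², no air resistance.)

h = 9930 cm × 0.01 = 99.3 m
t = √(2h/g) = √(2 × 99.3 / 10.0) = 4.45646 s
t = 4.45646 s / 60.0 = 0.07427 min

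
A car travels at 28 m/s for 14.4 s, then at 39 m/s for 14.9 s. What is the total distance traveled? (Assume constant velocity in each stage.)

d₁ = v₁t₁ = 28 × 14.4 = 403.2 m
d₂ = v₂t₂ = 39 × 14.9 = 581.1 m
d_total = 403.2 + 581.1 = 984.3 m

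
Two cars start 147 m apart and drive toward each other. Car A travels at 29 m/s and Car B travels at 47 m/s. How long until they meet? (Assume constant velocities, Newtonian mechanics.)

Combined speed: v_combined = 29 + 47 = 76 m/s
Time to meet: t = d/v_combined = 147/76 = 1.93 s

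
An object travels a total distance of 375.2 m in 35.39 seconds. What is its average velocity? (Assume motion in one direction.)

v_avg = Δd / Δt = 375.2 / 35.39 = 10.6 m/s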